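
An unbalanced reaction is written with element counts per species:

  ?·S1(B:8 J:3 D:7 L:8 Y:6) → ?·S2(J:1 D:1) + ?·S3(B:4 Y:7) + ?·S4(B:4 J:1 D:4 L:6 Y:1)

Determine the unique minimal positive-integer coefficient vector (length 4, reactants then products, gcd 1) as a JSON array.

B: 3·8 = 24 | 5·0+2·4+4·4 = 24
J: 3·3 = 9 | 5·1+2·0+4·1 = 9
D: 3·7 = 21 | 5·1+2·0+4·4 = 21
L: 3·8 = 24 | 5·0+2·0+4·6 = 24
Y: 3·6 = 18 | 5·0+2·7+4·1 = 18
gcd(3,5,2,4) = 1

Coefficients: [3, 5, 2, 4]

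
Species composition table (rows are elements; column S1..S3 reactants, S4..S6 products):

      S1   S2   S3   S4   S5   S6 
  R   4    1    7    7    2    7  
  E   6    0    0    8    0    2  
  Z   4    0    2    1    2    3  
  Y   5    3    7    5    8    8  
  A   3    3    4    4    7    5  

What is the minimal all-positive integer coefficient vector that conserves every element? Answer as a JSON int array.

Coefficients: [3, 6, 4, 1, 2, 5]

R: 3·4+6·1+4·7 = 46 | 1·7+2·2+5·7 = 46
E: 3·6+6·0+4·0 = 18 | 1·8+2·0+5·2 = 18
Z: 3·4+6·0+4·2 = 20 | 1·1+2·2+5·3 = 20
Y: 3·5+6·3+4·7 = 61 | 1·5+2·8+5·8 = 61
A: 3·3+6·3+4·4 = 43 | 1·4+2·7+5·5 = 43
gcd(3,6,4,1,2,5) = 1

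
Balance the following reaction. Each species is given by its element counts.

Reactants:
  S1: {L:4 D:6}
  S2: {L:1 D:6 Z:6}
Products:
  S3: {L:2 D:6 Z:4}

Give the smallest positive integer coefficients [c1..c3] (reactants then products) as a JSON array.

Coefficients: [1, 2, 3]

L: 1·4+2·1 = 6 | 3·2 = 6
D: 1·6+2·6 = 18 | 3·6 = 18
Z: 1·0+2·6 = 12 | 3·4 = 12
gcd(1,2,3) = 1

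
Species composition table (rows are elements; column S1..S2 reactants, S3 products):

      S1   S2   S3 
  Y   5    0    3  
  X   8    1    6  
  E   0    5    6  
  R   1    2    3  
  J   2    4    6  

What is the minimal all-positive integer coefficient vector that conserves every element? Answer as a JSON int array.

Y: 3·5+6·0 = 15 | 5·3 = 15
X: 3·8+6·1 = 30 | 5·6 = 30
E: 3·0+6·5 = 30 | 5·6 = 30
R: 3·1+6·2 = 15 | 5·3 = 15
J: 3·2+6·4 = 30 | 5·6 = 30
gcd(3,6,5) = 1

Coefficients: [3, 6, 5]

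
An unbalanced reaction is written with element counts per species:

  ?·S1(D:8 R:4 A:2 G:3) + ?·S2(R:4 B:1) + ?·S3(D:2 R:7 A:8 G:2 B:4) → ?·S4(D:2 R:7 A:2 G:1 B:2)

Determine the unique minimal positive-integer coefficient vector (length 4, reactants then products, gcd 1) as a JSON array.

Coefficients: [1, 6, 1, 5]

D: 1·8+6·0+1·2 = 10 | 5·2 = 10
R: 1·4+6·4+1·7 = 35 | 5·7 = 35
A: 1·2+6·0+1·8 = 10 | 5·2 = 10
G: 1·3+6·0+1·2 = 5 | 5·1 = 5
B: 1·0+6·1+1·4 = 10 | 5·2 = 10
gcd(1,6,1,5) = 1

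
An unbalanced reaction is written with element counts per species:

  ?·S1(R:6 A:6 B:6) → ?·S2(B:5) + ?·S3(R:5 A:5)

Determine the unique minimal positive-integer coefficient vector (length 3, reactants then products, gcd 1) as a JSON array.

R: 5·6 = 30 | 6·0+6·5 = 30
A: 5·6 = 30 | 6·0+6·5 = 30
B: 5·6 = 30 | 6·5+6·0 = 30
gcd(5,6,6) = 1

Coefficients: [5, 6, 6]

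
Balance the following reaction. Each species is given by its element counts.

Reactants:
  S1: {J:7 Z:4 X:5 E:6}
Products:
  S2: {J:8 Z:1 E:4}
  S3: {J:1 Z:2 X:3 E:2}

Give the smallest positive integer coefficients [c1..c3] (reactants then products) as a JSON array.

Coefficients: [3, 2, 5]

J: 3·7 = 21 | 2·8+5·1 = 21
Z: 3·4 = 12 | 2·1+5·2 = 12
X: 3·5 = 15 | 2·0+5·3 = 15
E: 3·6 = 18 | 2·4+5·2 = 18
gcd(3,2,5) = 1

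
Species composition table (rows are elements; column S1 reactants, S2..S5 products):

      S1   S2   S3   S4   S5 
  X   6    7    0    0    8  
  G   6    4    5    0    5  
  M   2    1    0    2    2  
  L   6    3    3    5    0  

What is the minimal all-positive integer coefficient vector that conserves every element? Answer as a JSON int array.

X: 6·6 = 36 | 4·7+3·0+3·0+1·8 = 36
G: 6·6 = 36 | 4·4+3·5+3·0+1·5 = 36
M: 6·2 = 12 | 4·1+3·0+3·2+1·2 = 12
L: 6·6 = 36 | 4·3+3·3+3·5+1·0 = 36
gcd(6,4,3,3,1) = 1

Coefficients: [6, 4, 3, 3, 1]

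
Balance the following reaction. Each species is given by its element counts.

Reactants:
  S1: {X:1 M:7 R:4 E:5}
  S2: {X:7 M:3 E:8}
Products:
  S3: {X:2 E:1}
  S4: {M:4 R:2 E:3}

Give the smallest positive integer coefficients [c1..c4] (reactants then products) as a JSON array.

Coefficients: [3, 1, 5, 6]

X: 3·1+1·7 = 10 | 5·2+6·0 = 10
M: 3·7+1·3 = 24 | 5·0+6·4 = 24
R: 3·4+1·0 = 12 | 5·0+6·2 = 12
E: 3·5+1·8 = 23 | 5·1+6·3 = 23
gcd(3,1,5,6) = 1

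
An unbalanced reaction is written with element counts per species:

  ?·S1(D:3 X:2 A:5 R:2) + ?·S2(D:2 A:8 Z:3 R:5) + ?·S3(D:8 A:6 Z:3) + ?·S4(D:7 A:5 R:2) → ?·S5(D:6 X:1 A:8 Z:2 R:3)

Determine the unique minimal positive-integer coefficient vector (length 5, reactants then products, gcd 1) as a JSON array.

Coefficients: [3, 2, 2, 1, 6]

D: 3·3+2·2+2·8+1·7 = 36 | 6·6 = 36
X: 3·2+2·0+2·0+1·0 = 6 | 6·1 = 6
A: 3·5+2·8+2·6+1·5 = 48 | 6·8 = 48
Z: 3·0+2·3+2·3+1·0 = 12 | 6·2 = 12
R: 3·2+2·5+2·0+1·2 = 18 | 6·3 = 18
gcd(3,2,2,1,6) = 1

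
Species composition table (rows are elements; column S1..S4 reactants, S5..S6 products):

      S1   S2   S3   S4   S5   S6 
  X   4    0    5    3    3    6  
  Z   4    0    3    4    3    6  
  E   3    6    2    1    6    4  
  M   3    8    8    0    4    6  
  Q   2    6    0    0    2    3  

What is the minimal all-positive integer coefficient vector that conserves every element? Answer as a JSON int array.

Coefficients: [4, 1, 1, 2, 1, 4]

X: 4·4+1·0+1·5+2·3 = 27 | 1·3+4·6 = 27
Z: 4·4+1·0+1·3+2·4 = 27 | 1·3+4·6 = 27
E: 4·3+1·6+1·2+2·1 = 22 | 1·6+4·4 = 22
M: 4·3+1·8+1·8+2·0 = 28 | 1·4+4·6 = 28
Q: 4·2+1·6+1·0+2·0 = 14 | 1·2+4·3 = 14
gcd(4,1,1,2,1,4) = 1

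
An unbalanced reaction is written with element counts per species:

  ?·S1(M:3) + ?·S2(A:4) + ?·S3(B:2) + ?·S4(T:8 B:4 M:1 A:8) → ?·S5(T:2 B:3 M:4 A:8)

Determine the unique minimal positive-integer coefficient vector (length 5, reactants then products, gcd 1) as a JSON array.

T: 5·0+6·0+4·0+1·8 = 8 | 4·2 = 8
B: 5·0+6·0+4·2+1·4 = 12 | 4·3 = 12
M: 5·3+6·0+4·0+1·1 = 16 | 4·4 = 16
A: 5·0+6·4+4·0+1·8 = 32 | 4·8 = 32
gcd(5,6,4,1,4) = 1

Coefficients: [5, 6, 4, 1, 4]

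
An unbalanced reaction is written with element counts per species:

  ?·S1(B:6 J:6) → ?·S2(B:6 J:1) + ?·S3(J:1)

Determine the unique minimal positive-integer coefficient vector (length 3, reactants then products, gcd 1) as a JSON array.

B: 1·6 = 6 | 1·6+5·0 = 6
J: 1·6 = 6 | 1·1+5·1 = 6
gcd(1,1,5) = 1

Coefficients: [1, 1, 5]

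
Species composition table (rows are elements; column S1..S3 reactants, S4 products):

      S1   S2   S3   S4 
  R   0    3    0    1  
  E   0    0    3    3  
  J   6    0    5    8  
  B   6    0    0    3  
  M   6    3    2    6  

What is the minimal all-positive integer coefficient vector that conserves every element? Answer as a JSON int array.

R: 3·0+2·3+6·0 = 6 | 6·1 = 6
E: 3·0+2·0+6·3 = 18 | 6·3 = 18
J: 3·6+2·0+6·5 = 48 | 6·8 = 48
B: 3·6+2·0+6·0 = 18 | 6·3 = 18
M: 3·6+2·3+6·2 = 36 | 6·6 = 36
gcd(3,2,6,6) = 1

Coefficients: [3, 2, 6, 6]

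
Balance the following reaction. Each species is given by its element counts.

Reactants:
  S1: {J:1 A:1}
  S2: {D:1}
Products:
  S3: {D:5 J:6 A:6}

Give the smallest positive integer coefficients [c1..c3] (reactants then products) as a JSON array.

D: 6·0+5·1 = 5 | 1·5 = 5
J: 6·1+5·0 = 6 | 1·6 = 6
A: 6·1+5·0 = 6 | 1·6 = 6
gcd(6,5,1) = 1

Coefficients: [6, 5, 1]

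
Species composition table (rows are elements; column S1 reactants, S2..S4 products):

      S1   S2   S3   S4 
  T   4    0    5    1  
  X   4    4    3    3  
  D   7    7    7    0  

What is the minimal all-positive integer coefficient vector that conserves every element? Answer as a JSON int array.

Coefficients: [4, 1, 3, 1]

T: 4·4 = 16 | 1·0+3·5+1·1 = 16
X: 4·4 = 16 | 1·4+3·3+1·3 = 16
D: 4·7 = 28 | 1·7+3·7+1·0 = 28
gcd(4,1,3,1) = 1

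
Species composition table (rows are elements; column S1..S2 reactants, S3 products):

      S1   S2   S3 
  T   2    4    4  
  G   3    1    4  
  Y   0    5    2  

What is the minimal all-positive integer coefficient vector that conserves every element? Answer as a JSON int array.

T: 6·2+2·4 = 20 | 5·4 = 20
G: 6·3+2·1 = 20 | 5·4 = 20
Y: 6·0+2·5 = 10 | 5·2 = 10
gcd(6,2,5) = 1

Coefficients: [6, 2, 5]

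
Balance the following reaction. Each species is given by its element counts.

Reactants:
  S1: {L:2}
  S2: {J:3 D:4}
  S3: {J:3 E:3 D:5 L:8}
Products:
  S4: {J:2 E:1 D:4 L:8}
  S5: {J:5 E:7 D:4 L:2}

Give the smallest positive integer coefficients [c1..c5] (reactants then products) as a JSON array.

Coefficients: [5, 1, 4, 5, 1]

J: 5·0+1·3+4·3 = 15 | 5·2+1·5 = 15
E: 5·0+1·0+4·3 = 12 | 5·1+1·7 = 12
D: 5·0+1·4+4·5 = 24 | 5·4+1·4 = 24
L: 5·2+1·0+4·8 = 42 | 5·8+1·2 = 42
gcd(5,1,4,5,1) = 1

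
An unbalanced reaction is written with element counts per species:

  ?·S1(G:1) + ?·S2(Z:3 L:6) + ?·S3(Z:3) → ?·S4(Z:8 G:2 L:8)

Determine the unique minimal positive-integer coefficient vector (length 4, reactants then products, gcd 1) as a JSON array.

Z: 6·0+4·3+4·3 = 24 | 3·8 = 24
G: 6·1+4·0+4·0 = 6 | 3·2 = 6
L: 6·0+4·6+4·0 = 24 | 3·8 = 24
gcd(6,4,4,3) = 1

Coefficients: [6, 4, 4, 3]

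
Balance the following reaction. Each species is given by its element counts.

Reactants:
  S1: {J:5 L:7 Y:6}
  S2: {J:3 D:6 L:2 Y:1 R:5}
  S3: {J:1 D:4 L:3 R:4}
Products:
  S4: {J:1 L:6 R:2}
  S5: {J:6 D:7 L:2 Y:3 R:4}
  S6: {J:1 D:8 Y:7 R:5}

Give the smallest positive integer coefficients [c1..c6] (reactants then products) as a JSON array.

Coefficients: [2, 1, 4, 4, 2, 1]

J: 2·5+1·3+4·1 = 17 | 4·1+2·6+1·1 = 17
D: 2·0+1·6+4·4 = 22 | 4·0+2·7+1·8 = 22
L: 2·7+1·2+4·3 = 28 | 4·6+2·2+1·0 = 28
Y: 2·6+1·1+4·0 = 13 | 4·0+2·3+1·7 = 13
R: 2·0+1·5+4·4 = 21 | 4·2+2·4+1·5 = 21
gcd(2,1,4,4,2,1) = 1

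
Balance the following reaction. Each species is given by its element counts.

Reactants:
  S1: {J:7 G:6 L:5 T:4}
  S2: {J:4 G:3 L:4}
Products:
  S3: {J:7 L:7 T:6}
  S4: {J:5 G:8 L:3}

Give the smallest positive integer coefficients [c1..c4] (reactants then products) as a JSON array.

Coefficients: [3, 2, 2, 3]

J: 3·7+2·4 = 29 | 2·7+3·5 = 29
G: 3·6+2·3 = 24 | 2·0+3·8 = 24
L: 3·5+2·4 = 23 | 2·7+3·3 = 23
T: 3·4+2·0 = 12 | 2·6+3·0 = 12
gcd(3,2,2,3) = 1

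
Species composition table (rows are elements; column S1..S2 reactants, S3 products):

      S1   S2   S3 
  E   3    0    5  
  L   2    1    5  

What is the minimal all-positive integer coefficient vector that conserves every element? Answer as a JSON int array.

E: 5·3+5·0 = 15 | 3·5 = 15
L: 5·2+5·1 = 15 | 3·5 = 15
gcd(5,5,3) = 1

Coefficients: [5, 5, 3]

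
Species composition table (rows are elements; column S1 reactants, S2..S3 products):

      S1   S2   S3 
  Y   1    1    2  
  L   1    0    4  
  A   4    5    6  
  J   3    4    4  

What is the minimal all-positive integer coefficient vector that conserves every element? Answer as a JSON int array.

Coefficients: [4, 2, 1]

Y: 4·1 = 4 | 2·1+1·2 = 4
L: 4·1 = 4 | 2·0+1·4 = 4
A: 4·4 = 16 | 2·5+1·6 = 16
J: 4·3 = 12 | 2·4+1·4 = 12
gcd(4,2,1) = 1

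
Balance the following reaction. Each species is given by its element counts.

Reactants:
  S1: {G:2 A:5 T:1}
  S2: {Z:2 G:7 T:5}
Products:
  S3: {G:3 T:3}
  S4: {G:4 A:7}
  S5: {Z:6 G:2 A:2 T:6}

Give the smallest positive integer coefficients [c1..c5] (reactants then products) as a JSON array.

Z: 6·0+3·2 = 6 | 5·0+4·0+1·6 = 6
G: 6·2+3·7 = 33 | 5·3+4·4+1·2 = 33
A: 6·5+3·0 = 30 | 5·0+4·7+1·2 = 30
T: 6·1+3·5 = 21 | 5·3+4·0+1·6 = 21
gcd(6,3,5,4,1) = 1

Coefficients: [6, 3, 5, 4, 1]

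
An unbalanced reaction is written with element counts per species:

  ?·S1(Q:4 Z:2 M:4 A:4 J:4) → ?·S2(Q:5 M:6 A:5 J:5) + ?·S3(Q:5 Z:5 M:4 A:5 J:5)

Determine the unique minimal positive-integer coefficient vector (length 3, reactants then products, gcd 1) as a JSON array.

Coefficients: [5, 2, 2]

Q: 5·4 = 20 | 2·5+2·5 = 20
Z: 5·2 = 10 | 2·0+2·5 = 10
M: 5·4 = 20 | 2·6+2·4 = 20
A: 5·4 = 20 | 2·5+2·5 = 20
J: 5·4 = 20 | 2·5+2·5 = 20
gcd(5,2,2) = 1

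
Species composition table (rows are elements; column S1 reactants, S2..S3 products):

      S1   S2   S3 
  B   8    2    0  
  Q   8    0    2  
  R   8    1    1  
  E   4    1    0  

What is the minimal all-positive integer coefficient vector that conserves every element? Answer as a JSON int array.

B: 1·8 = 8 | 4·2+4·0 = 8
Q: 1·8 = 8 | 4·0+4·2 = 8
R: 1·8 = 8 | 4·1+4·1 = 8
E: 1·4 = 4 | 4·1+4·0 = 4
gcd(1,4,4) = 1

Coefficients: [1, 4, 4]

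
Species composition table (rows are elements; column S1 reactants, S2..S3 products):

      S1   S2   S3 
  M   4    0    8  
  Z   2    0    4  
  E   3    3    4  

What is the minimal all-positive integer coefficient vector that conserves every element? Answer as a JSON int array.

M: 6·4 = 24 | 2·0+3·8 = 24
Z: 6·2 = 12 | 2·0+3·4 = 12
E: 6·3 = 18 | 2·3+3·4 = 18
gcd(6,2,3) = 1

Coefficients: [6, 2, 3]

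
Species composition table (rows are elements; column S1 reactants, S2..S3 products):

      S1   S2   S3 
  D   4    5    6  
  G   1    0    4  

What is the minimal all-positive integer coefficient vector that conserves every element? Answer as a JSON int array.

Coefficients: [4, 2, 1]

D: 4·4 = 16 | 2·5+1·6 = 16
G: 4·1 = 4 | 2·0+1·4 = 4
gcd(4,2,1) = 1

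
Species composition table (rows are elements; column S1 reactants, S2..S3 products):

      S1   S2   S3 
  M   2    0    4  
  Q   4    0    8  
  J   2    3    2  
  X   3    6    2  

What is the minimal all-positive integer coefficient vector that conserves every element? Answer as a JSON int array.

M: 6·2 = 12 | 2·0+3·4 = 12
Q: 6·4 = 24 | 2·0+3·8 = 24
J: 6·2 = 12 | 2·3+3·2 = 12
X: 6·3 = 18 | 2·6+3·2 = 18
gcd(6,2,3) = 1

Coefficients: [6, 2, 3]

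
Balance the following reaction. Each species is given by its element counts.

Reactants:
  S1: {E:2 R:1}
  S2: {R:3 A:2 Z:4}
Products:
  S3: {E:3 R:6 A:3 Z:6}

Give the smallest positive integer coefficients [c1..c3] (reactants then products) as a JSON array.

Coefficients: [3, 3, 2]

E: 3·2+3·0 = 6 | 2·3 = 6
R: 3·1+3·3 = 12 | 2·6 = 12
A: 3·0+3·2 = 6 | 2·3 = 6
Z: 3·0+3·4 = 12 | 2·6 = 12
gcd(3,3,2) = 1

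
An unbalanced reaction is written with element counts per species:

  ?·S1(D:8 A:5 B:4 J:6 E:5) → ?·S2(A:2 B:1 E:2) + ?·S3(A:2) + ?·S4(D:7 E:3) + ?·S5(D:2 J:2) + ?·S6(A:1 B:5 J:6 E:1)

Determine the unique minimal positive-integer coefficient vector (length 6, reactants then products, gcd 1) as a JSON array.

D: 5·8 = 40 | 5·0+6·0+4·7+6·2+3·0 = 40
A: 5·5 = 25 | 5·2+6·2+4·0+6·0+3·1 = 25
B: 5·4 = 20 | 5·1+6·0+4·0+6·0+3·5 = 20
J: 5·6 = 30 | 5·0+6·0+4·0+6·2+3·6 = 30
E: 5·5 = 25 | 5·2+6·0+4·3+6·0+3·1 = 25
gcd(5,5,6,4,6,3) = 1

Coefficients: [5, 5, 6, 4, 6, 3]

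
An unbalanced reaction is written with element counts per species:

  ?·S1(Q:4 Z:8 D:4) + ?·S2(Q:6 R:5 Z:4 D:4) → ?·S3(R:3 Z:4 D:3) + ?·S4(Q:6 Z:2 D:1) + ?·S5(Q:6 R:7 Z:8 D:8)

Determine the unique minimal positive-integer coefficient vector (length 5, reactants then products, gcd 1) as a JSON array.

Coefficients: [3, 5, 6, 6, 1]

Q: 3·4+5·6 = 42 | 6·0+6·6+1·6 = 42
R: 3·0+5·5 = 25 | 6·3+6·0+1·7 = 25
Z: 3·8+5·4 = 44 | 6·4+6·2+1·8 = 44
D: 3·4+5·4 = 32 | 6·3+6·1+1·8 = 32
gcd(3,5,6,6,1) = 1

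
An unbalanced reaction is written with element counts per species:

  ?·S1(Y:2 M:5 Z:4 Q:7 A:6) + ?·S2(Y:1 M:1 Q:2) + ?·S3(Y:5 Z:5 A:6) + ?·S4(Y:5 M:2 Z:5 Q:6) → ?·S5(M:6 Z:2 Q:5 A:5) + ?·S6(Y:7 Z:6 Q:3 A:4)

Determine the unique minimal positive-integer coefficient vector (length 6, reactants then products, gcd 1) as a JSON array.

Y: 1·2+3·1+4·5+2·5 = 35 | 2·0+5·7 = 35
M: 1·5+3·1+4·0+2·2 = 12 | 2·6+5·0 = 12
Z: 1·4+3·0+4·5+2·5 = 34 | 2·2+5·6 = 34
Q: 1·7+3·2+4·0+2·6 = 25 | 2·5+5·3 = 25
A: 1·6+3·0+4·6+2·0 = 30 | 2·5+5·4 = 30
gcd(1,3,4,2,2,5) = 1

Coefficients: [1, 3, 4, 2, 2, 5]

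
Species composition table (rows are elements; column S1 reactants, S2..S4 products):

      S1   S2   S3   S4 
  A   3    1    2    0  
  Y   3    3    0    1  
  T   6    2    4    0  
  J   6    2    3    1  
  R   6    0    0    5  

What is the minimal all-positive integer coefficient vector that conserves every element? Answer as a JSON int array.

Coefficients: [5, 3, 6, 6]

A: 5·3 = 15 | 3·1+6·2+6·0 = 15
Y: 5·3 = 15 | 3·3+6·0+6·1 = 15
T: 5·6 = 30 | 3·2+6·4+6·0 = 30
J: 5·6 = 30 | 3·2+6·3+6·1 = 30
R: 5·6 = 30 | 3·0+6·0+6·5 = 30
gcd(5,3,6,6) = 1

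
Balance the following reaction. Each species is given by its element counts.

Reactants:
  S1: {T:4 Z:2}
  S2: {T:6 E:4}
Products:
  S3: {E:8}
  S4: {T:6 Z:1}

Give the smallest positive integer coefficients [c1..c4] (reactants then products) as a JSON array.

Coefficients: [3, 4, 2, 6]

T: 3·4+4·6 = 36 | 2·0+6·6 = 36
Z: 3·2+4·0 = 6 | 2·0+6·1 = 6
E: 3·0+4·4 = 16 | 2·8+6·0 = 16
gcd(3,4,2,6) = 1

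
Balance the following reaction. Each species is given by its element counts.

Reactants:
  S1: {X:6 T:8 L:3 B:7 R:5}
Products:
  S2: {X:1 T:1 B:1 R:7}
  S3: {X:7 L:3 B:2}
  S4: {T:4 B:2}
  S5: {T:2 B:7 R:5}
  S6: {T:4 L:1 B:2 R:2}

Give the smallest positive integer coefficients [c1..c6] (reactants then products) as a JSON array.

Coefficients: [5, 2, 4, 6, 1, 3]

X: 5·6 = 30 | 2·1+4·7+6·0+1·0+3·0 = 30
T: 5·8 = 40 | 2·1+4·0+6·4+1·2+3·4 = 40
L: 5·3 = 15 | 2·0+4·3+6·0+1·0+3·1 = 15
B: 5·7 = 35 | 2·1+4·2+6·2+1·7+3·2 = 35
R: 5·5 = 25 | 2·7+4·0+6·0+1·5+3·2 = 25
gcd(5,2,4,6,1,3) = 1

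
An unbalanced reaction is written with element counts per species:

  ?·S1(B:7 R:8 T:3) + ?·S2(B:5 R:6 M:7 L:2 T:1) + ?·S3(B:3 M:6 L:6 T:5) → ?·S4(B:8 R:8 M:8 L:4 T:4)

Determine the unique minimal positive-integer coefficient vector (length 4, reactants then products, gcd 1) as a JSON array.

B: 2·7+4·5+2·3 = 40 | 5·8 = 40
R: 2·8+4·6+2·0 = 40 | 5·8 = 40
M: 2·0+4·7+2·6 = 40 | 5·8 = 40
L: 2·0+4·2+2·6 = 20 | 5·4 = 20
T: 2·3+4·1+2·5 = 20 | 5·4 = 20
gcd(2,4,2,5) = 1

Coefficients: [2, 4, 2, 5]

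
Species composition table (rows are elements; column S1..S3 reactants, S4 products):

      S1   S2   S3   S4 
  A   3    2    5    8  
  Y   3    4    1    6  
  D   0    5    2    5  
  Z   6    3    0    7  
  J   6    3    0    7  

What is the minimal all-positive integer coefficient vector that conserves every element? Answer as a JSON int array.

A: 5·3+4·2+5·5 = 48 | 6·8 = 48
Y: 5·3+4·4+5·1 = 36 | 6·6 = 36
D: 5·0+4·5+5·2 = 30 | 6·5 = 30
Z: 5·6+4·3+5·0 = 42 | 6·7 = 42
J: 5·6+4·3+5·0 = 42 | 6·7 = 42
gcd(5,4,5,6) = 1

Coefficients: [5, 4, 5, 6]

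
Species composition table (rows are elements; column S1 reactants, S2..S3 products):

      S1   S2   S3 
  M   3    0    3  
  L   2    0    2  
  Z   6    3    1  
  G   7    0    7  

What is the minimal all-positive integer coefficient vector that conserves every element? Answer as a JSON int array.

M: 3·3 = 9 | 5·0+3·3 = 9
L: 3·2 = 6 | 5·0+3·2 = 6
Z: 3·6 = 18 | 5·3+3·1 = 18
G: 3·7 = 21 | 5·0+3·7 = 21
gcd(3,5,3) = 1

Coefficients: [3, 5, 3]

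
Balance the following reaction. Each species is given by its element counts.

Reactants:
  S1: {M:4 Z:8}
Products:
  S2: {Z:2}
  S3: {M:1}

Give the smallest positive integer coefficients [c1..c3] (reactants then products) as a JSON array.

Coefficients: [1, 4, 4]

M: 1·4 = 4 | 4·0+4·1 = 4
Z: 1·8 = 8 | 4·2+4·0 = 8
gcd(1,4,4) = 1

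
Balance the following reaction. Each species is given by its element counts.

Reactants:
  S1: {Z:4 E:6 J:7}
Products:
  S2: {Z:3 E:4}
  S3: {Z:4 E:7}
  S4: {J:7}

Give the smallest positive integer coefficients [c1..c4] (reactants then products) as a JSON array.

Coefficients: [5, 4, 2, 5]

Z: 5·4 = 20 | 4·3+2·4+5·0 = 20
E: 5·6 = 30 | 4·4+2·7+5·0 = 30
J: 5·7 = 35 | 4·0+2·0+5·7 = 35
gcd(5,4,2,5) = 1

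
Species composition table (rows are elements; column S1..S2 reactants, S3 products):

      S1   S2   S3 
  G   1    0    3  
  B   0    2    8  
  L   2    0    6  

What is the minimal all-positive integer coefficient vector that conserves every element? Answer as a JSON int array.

Coefficients: [3, 4, 1]

G: 3·1+4·0 = 3 | 1·3 = 3
B: 3·0+4·2 = 8 | 1·8 = 8
L: 3·2+4·0 = 6 | 1·6 = 6
gcd(3,4,1) = 1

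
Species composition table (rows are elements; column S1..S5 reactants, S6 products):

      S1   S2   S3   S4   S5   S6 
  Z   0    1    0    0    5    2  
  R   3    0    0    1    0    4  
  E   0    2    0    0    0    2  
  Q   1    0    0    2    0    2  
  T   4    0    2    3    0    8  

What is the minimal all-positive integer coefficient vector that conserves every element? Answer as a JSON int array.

Z: 6·0+5·1+5·0+2·0+1·5 = 10 | 5·2 = 10
R: 6·3+5·0+5·0+2·1+1·0 = 20 | 5·4 = 20
E: 6·0+5·2+5·0+2·0+1·0 = 10 | 5·2 = 10
Q: 6·1+5·0+5·0+2·2+1·0 = 10 | 5·2 = 10
T: 6·4+5·0+5·2+2·3+1·0 = 40 | 5·8 = 40
gcd(6,5,5,2,1,5) = 1

Coefficients: [6, 5, 5, 2, 1, 5]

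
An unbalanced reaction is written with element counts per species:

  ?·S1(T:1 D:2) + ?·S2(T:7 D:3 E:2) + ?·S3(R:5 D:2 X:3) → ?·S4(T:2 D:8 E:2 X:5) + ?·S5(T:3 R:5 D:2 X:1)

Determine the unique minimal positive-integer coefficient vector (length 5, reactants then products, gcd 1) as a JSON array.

Coefficients: [5, 2, 5, 2, 5]

T: 5·1+2·7+5·0 = 19 | 2·2+5·3 = 19
R: 5·0+2·0+5·5 = 25 | 2·0+5·5 = 25
D: 5·2+2·3+5·2 = 26 | 2·8+5·2 = 26
E: 5·0+2·2+5·0 = 4 | 2·2+5·0 = 4
X: 5·0+2·0+5·3 = 15 | 2·5+5·1 = 15
gcd(5,2,5,2,5) = 1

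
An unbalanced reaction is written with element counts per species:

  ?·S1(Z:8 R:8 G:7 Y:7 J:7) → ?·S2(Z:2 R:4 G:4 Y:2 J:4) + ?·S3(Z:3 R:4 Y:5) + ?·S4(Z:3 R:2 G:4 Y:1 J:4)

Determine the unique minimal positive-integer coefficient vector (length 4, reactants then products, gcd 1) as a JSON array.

Z: 4·8 = 32 | 1·2+4·3+6·3 = 32
R: 4·8 = 32 | 1·4+4·4+6·2 = 32
G: 4·7 = 28 | 1·4+4·0+6·4 = 28
Y: 4·7 = 28 | 1·2+4·5+6·1 = 28
J: 4·7 = 28 | 1·4+4·0+6·4 = 28
gcd(4,1,4,6) = 1

Coefficients: [4, 1, 4, 6]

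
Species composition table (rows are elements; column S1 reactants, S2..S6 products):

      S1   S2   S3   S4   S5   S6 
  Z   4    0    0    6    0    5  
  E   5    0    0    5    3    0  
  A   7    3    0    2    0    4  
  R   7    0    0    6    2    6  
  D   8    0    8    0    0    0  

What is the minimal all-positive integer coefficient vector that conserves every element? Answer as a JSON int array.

Z: 4·4 = 16 | 6·0+4·0+1·6+5·0+2·5 = 16
E: 4·5 = 20 | 6·0+4·0+1·5+5·3+2·0 = 20
A: 4·7 = 28 | 6·3+4·0+1·2+5·0+2·4 = 28
R: 4·7 = 28 | 6·0+4·0+1·6+5·2+2·6 = 28
D: 4·8 = 32 | 6·0+4·8+1·0+5·0+2·0 = 32
gcd(4,6,4,1,5,2) = 1

Coefficients: [4, 6, 4, 1, 5, 2]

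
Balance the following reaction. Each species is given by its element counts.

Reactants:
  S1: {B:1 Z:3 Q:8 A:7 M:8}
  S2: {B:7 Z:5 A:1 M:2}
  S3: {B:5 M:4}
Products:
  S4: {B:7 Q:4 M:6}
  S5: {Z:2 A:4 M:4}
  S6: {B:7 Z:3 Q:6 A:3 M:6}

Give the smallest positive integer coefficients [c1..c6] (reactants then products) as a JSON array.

Coefficients: [3, 1, 5, 3, 4, 2]

B: 3·1+1·7+5·5 = 35 | 3·7+4·0+2·7 = 35
Z: 3·3+1·5+5·0 = 14 | 3·0+4·2+2·3 = 14
Q: 3·8+1·0+5·0 = 24 | 3·4+4·0+2·6 = 24
A: 3·7+1·1+5·0 = 22 | 3·0+4·4+2·3 = 22
M: 3·8+1·2+5·4 = 46 | 3·6+4·4+2·6 = 46
gcd(3,1,5,3,4,2) = 1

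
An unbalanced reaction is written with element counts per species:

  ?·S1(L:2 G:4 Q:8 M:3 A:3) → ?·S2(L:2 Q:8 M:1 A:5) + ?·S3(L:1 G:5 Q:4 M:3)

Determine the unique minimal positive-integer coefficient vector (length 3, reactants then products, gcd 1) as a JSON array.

Coefficients: [5, 3, 4]

L: 5·2 = 10 | 3·2+4·1 = 10
G: 5·4 = 20 | 3·0+4·5 = 20
Q: 5·8 = 40 | 3·8+4·4 = 40
M: 5·3 = 15 | 3·1+4·3 = 15
A: 5·3 = 15 | 3·5+4·0 = 15
gcd(5,3,4) = 1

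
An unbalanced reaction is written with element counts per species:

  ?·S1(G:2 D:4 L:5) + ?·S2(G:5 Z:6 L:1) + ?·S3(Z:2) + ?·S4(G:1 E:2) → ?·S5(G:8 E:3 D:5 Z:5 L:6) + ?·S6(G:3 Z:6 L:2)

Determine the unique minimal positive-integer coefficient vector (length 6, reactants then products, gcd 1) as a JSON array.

G: 5·2+5·5+4·0+6·1 = 41 | 4·8+3·3 = 41
E: 5·0+5·0+4·0+6·2 = 12 | 4·3+3·0 = 12
D: 5·4+5·0+4·0+6·0 = 20 | 4·5+3·0 = 20
Z: 5·0+5·6+4·2+6·0 = 38 | 4·5+3·6 = 38
L: 5·5+5·1+4·0+6·0 = 30 | 4·6+3·2 = 30
gcd(5,5,4,6,4,3) = 1

Coefficients: [5, 5, 4, 6, 4, 3]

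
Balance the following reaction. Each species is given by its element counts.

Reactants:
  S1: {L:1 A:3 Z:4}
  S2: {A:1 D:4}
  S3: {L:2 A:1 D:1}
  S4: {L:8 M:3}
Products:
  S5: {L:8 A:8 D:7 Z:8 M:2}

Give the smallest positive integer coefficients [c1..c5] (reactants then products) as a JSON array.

Coefficients: [6, 5, 1, 2, 3]

L: 6·1+5·0+1·2+2·8 = 24 | 3·8 = 24
A: 6·3+5·1+1·1+2·0 = 24 | 3·8 = 24
D: 6·0+5·4+1·1+2·0 = 21 | 3·7 = 21
Z: 6·4+5·0+1·0+2·0 = 24 | 3·8 = 24
M: 6·0+5·0+1·0+2·3 = 6 | 3·2 = 6
gcd(6,5,1,2,3) = 1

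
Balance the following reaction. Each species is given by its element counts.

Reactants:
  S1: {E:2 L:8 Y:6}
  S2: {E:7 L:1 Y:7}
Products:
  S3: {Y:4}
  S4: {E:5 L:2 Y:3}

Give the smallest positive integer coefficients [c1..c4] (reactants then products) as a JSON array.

Coefficients: [1, 4, 4, 6]

E: 1·2+4·7 = 30 | 4·0+6·5 = 30
L: 1·8+4·1 = 12 | 4·0+6·2 = 12
Y: 1·6+4·7 = 34 | 4·4+6·3 = 34
gcd(1,4,4,6) = 1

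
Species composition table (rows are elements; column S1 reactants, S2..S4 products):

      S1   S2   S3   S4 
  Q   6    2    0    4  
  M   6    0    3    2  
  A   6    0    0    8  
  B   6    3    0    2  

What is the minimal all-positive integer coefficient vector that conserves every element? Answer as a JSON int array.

Q: 4·6 = 24 | 6·2+6·0+3·4 = 24
M: 4·6 = 24 | 6·0+6·3+3·2 = 24
A: 4·6 = 24 | 6·0+6·0+3·8 = 24
B: 4·6 = 24 | 6·3+6·0+3·2 = 24
gcd(4,6,6,3) = 1

Coefficients: [4, 6, 6, 3]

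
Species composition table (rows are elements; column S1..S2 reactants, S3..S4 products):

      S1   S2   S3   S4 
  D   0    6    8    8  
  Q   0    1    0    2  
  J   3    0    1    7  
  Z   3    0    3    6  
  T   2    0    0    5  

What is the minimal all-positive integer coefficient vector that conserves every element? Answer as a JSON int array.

Coefficients: [5, 4, 1, 2]

D: 5·0+4·6 = 24 | 1·8+2·8 = 24
Q: 5·0+4·1 = 4 | 1·0+2·2 = 4
J: 5·3+4·0 = 15 | 1·1+2·7 = 15
Z: 5·3+4·0 = 15 | 1·3+2·6 = 15
T: 5·2+4·0 = 10 | 1·0+2·5 = 10
gcd(5,4,1,2) = 1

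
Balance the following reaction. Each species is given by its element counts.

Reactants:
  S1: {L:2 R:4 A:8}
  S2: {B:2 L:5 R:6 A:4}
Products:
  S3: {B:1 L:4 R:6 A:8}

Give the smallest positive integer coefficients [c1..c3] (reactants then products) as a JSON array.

Coefficients: [3, 2, 4]

B: 3·0+2·2 = 4 | 4·1 = 4
L: 3·2+2·5 = 16 | 4·4 = 16
R: 3·4+2·6 = 24 | 4·6 = 24
A: 3·8+2·4 = 32 | 4·8 = 32
gcd(3,2,4) = 1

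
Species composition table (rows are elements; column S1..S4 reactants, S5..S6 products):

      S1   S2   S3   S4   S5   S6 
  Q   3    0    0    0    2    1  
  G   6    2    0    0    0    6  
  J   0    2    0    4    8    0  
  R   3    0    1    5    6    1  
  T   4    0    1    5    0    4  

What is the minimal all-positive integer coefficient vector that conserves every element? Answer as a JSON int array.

Q: 3·3+6·0+3·0+1·0 = 9 | 2·2+5·1 = 9
G: 3·6+6·2+3·0+1·0 = 30 | 2·0+5·6 = 30
J: 3·0+6·2+3·0+1·4 = 16 | 2·8+5·0 = 16
R: 3·3+6·0+3·1+1·5 = 17 | 2·6+5·1 = 17
T: 3·4+6·0+3·1+1·5 = 20 | 2·0+5·4 = 20
gcd(3,6,3,1,2,5) = 1

Coefficients: [3, 6, 3, 1, 2, 5]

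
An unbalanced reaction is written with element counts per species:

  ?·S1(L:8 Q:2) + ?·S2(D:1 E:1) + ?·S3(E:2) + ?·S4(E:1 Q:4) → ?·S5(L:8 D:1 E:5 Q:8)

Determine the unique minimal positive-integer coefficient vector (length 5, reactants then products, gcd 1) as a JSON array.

Coefficients: [4, 4, 5, 6, 4]

L: 4·8+4·0+5·0+6·0 = 32 | 4·8 = 32
D: 4·0+4·1+5·0+6·0 = 4 | 4·1 = 4
E: 4·0+4·1+5·2+6·1 = 20 | 4·5 = 20
Q: 4·2+4·0+5·0+6·4 = 32 | 4·8 = 32
gcd(4,4,5,6,4) = 1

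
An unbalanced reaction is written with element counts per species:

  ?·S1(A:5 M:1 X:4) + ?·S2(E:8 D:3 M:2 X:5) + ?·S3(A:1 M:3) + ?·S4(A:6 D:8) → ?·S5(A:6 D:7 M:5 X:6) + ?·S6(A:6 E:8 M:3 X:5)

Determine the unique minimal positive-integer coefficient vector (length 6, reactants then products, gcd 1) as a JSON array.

A: 3·5+2·0+3·1+1·6 = 24 | 2·6+2·6 = 24
E: 3·0+2·8+3·0+1·0 = 16 | 2·0+2·8 = 16
D: 3·0+2·3+3·0+1·8 = 14 | 2·7+2·0 = 14
M: 3·1+2·2+3·3+1·0 = 16 | 2·5+2·3 = 16
X: 3·4+2·5+3·0+1·0 = 22 | 2·6+2·5 = 22
gcd(3,2,3,1,2,2) = 1

Coefficients: [3, 2, 3, 1, 2, 2]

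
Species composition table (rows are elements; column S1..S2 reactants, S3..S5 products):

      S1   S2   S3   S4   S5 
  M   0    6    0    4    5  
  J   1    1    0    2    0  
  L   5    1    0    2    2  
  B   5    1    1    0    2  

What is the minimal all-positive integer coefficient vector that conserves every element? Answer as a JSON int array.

Coefficients: [1, 3, 4, 2, 2]

M: 1·0+3·6 = 18 | 4·0+2·4+2·5 = 18
J: 1·1+3·1 = 4 | 4·0+2·2+2·0 = 4
L: 1·5+3·1 = 8 | 4·0+2·2+2·2 = 8
B: 1·5+3·1 = 8 | 4·1+2·0+2·2 = 8
gcd(1,3,4,2,2) = 1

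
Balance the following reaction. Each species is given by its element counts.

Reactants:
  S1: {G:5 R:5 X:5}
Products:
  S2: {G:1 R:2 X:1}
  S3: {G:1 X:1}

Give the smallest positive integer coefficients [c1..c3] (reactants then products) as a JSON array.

Coefficients: [2, 5, 5]

G: 2·5 = 10 | 5·1+5·1 = 10
R: 2·5 = 10 | 5·2+5·0 = 10
X: 2·5 = 10 | 5·1+5·1 = 10
gcd(2,5,5) = 1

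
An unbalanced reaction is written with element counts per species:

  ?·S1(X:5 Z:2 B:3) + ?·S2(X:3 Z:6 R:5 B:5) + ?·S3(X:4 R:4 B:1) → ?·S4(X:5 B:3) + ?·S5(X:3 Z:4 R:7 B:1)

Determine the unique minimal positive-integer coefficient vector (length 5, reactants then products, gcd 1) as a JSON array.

Coefficients: [3, 1, 4, 5, 3]

X: 3·5+1·3+4·4 = 34 | 5·5+3·3 = 34
Z: 3·2+1·6+4·0 = 12 | 5·0+3·4 = 12
R: 3·0+1·5+4·4 = 21 | 5·0+3·7 = 21
B: 3·3+1·5+4·1 = 18 | 5·3+3·1 = 18
gcd(3,1,4,5,3) = 1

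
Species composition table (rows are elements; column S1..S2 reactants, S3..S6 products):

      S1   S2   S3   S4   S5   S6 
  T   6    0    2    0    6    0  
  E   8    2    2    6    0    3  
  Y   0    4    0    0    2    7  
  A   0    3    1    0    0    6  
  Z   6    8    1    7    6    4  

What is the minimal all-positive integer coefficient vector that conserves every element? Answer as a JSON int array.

Coefficients: [4, 5, 3, 5, 3, 2]

T: 4·6+5·0 = 24 | 3·2+5·0+3·6+2·0 = 24
E: 4·8+5·2 = 42 | 3·2+5·6+3·0+2·3 = 42
Y: 4·0+5·4 = 20 | 3·0+5·0+3·2+2·7 = 20
A: 4·0+5·3 = 15 | 3·1+5·0+3·0+2·6 = 15
Z: 4·6+5·8 = 64 | 3·1+5·7+3·6+2·4 = 64
gcd(4,5,3,5,3,2) = 1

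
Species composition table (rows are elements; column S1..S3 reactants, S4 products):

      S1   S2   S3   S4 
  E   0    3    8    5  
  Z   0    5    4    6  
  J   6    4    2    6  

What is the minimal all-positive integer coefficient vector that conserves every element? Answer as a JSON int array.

Coefficients: [1, 4, 1, 4]

E: 1·0+4·3+1·8 = 20 | 4·5 = 20
Z: 1·0+4·5+1·4 = 24 | 4·6 = 24
J: 1·6+4·4+1·2 = 24 | 4·6 = 24
gcd(1,4,1,4) = 1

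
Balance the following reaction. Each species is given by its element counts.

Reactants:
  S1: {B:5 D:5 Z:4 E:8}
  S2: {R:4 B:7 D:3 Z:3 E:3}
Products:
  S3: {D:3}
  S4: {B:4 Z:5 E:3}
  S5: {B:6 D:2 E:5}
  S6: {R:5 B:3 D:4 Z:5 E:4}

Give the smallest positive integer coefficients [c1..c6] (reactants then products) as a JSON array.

R: 5·0+5·4 = 20 | 4·0+3·0+6·0+4·5 = 20
B: 5·5+5·7 = 60 | 4·0+3·4+6·6+4·3 = 60
D: 5·5+5·3 = 40 | 4·3+3·0+6·2+4·4 = 40
Z: 5·4+5·3 = 35 | 4·0+3·5+6·0+4·5 = 35
E: 5·8+5·3 = 55 | 4·0+3·3+6·5+4·4 = 55
gcd(5,5,4,3,6,4) = 1

Coefficients: [5, 5, 4, 3, 6, 4]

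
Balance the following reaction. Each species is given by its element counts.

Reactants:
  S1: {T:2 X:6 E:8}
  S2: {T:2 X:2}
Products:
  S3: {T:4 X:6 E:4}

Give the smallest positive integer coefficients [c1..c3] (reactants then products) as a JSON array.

T: 1·2+3·2 = 8 | 2·4 = 8
X: 1·6+3·2 = 12 | 2·6 = 12
E: 1·8+3·0 = 8 | 2·4 = 8
gcd(1,3,2) = 1

Coefficients: [1, 3, 2]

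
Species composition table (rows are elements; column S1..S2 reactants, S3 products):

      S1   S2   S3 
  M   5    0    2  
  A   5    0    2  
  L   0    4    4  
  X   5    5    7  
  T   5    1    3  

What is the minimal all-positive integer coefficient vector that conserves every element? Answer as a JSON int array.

Coefficients: [2, 5, 5]

M: 2·5+5·0 = 10 | 5·2 = 10
A: 2·5+5·0 = 10 | 5·2 = 10
L: 2·0+5·4 = 20 | 5·4 = 20
X: 2·5+5·5 = 35 | 5·7 = 35
T: 2·5+5·1 = 15 | 5·3 = 15
gcd(2,5,5) = 1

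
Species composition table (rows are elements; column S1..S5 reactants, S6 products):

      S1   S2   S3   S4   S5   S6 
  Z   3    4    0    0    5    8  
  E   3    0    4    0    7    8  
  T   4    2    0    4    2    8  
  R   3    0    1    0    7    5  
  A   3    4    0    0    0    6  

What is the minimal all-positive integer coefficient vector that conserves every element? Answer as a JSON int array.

Coefficients: [2, 6, 5, 4, 2, 5]

Z: 2·3+6·4+5·0+4·0+2·5 = 40 | 5·8 = 40
E: 2·3+6·0+5·4+4·0+2·7 = 40 | 5·8 = 40
T: 2·4+6·2+5·0+4·4+2·2 = 40 | 5·8 = 40
R: 2·3+6·0+5·1+4·0+2·7 = 25 | 5·5 = 25
A: 2·3+6·4+5·0+4·0+2·0 = 30 | 5·6 = 30
gcd(2,6,5,4,2,5) = 1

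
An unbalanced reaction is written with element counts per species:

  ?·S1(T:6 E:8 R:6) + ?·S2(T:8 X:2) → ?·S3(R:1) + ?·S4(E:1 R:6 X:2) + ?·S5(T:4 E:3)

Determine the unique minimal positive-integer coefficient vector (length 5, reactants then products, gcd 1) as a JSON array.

T: 2·6+1·8 = 20 | 6·0+1·0+5·4 = 20
E: 2·8+1·0 = 16 | 6·0+1·1+5·3 = 16
R: 2·6+1·0 = 12 | 6·1+1·6+5·0 = 12
X: 2·0+1·2 = 2 | 6·0+1·2+5·0 = 2
gcd(2,1,6,1,5) = 1

Coefficients: [2, 1, 6, 1, 5]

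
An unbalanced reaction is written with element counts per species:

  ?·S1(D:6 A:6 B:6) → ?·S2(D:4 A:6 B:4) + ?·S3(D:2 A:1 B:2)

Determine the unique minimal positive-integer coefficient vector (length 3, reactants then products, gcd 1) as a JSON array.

Coefficients: [4, 3, 6]

D: 4·6 = 24 | 3·4+6·2 = 24
A: 4·6 = 24 | 3·6+6·1 = 24
B: 4·6 = 24 | 3·4+6·2 = 24
gcd(4,3,6) = 1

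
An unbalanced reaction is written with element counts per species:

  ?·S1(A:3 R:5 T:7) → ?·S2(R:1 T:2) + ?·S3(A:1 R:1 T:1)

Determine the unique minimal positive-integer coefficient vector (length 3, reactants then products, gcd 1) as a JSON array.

Coefficients: [1, 2, 3]

A: 1·3 = 3 | 2·0+3·1 = 3
R: 1·5 = 5 | 2·1+3·1 = 5
T: 1·7 = 7 | 2·2+3·1 = 7
gcd(1,2,3) = 1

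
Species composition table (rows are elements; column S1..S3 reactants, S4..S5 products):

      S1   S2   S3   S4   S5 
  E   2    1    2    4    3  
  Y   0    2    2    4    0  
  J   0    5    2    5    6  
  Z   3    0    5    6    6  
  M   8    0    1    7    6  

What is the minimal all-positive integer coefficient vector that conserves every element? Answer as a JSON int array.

E: 3·2+3·1+3·2 = 15 | 3·4+1·3 = 15
Y: 3·0+3·2+3·2 = 12 | 3·4+1·0 = 12
J: 3·0+3·5+3·2 = 21 | 3·5+1·6 = 21
Z: 3·3+3·0+3·5 = 24 | 3·6+1·6 = 24
M: 3·8+3·0+3·1 = 27 | 3·7+1·6 = 27
gcd(3,3,3,3,1) = 1

Coefficients: [3, 3, 3, 3, 1]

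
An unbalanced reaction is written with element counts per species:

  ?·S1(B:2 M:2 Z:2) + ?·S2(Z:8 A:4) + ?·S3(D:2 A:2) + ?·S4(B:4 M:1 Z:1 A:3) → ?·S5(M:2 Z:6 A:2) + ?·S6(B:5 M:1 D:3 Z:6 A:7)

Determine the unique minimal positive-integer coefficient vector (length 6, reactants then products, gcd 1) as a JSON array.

Coefficients: [6, 5, 6, 2, 5, 4]

B: 6·2+5·0+6·0+2·4 = 20 | 5·0+4·5 = 20
M: 6·2+5·0+6·0+2·1 = 14 | 5·2+4·1 = 14
D: 6·0+5·0+6·2+2·0 = 12 | 5·0+4·3 = 12
Z: 6·2+5·8+6·0+2·1 = 54 | 5·6+4·6 = 54
A: 6·0+5·4+6·2+2·3 = 38 | 5·2+4·7 = 38
gcd(6,5,6,2,5,4) = 1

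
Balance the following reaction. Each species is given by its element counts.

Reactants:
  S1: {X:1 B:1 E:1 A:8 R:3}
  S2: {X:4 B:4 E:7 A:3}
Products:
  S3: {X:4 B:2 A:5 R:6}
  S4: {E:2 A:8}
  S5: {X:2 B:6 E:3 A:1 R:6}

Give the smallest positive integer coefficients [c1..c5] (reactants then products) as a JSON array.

X: 6·1+1·4 = 10 | 2·4+5·0+1·2 = 10
B: 6·1+1·4 = 10 | 2·2+5·0+1·6 = 10
E: 6·1+1·7 = 13 | 2·0+5·2+1·3 = 13
A: 6·8+1·3 = 51 | 2·5+5·8+1·1 = 51
R: 6·3+1·0 = 18 | 2·6+5·0+1·6 = 18
gcd(6,1,2,5,1) = 1

Coefficients: [6, 1, 2, 5, 1]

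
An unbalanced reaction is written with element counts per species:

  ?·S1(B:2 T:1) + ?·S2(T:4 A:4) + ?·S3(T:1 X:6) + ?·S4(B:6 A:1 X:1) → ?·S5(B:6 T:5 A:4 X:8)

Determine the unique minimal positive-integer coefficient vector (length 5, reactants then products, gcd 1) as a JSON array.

Coefficients: [3, 4, 6, 4, 5]

B: 3·2+4·0+6·0+4·6 = 30 | 5·6 = 30
T: 3·1+4·4+6·1+4·0 = 25 | 5·5 = 25
A: 3·0+4·4+6·0+4·1 = 20 | 5·4 = 20
X: 3·0+4·0+6·6+4·1 = 40 | 5·8 = 40
gcd(3,4,6,4,5) = 1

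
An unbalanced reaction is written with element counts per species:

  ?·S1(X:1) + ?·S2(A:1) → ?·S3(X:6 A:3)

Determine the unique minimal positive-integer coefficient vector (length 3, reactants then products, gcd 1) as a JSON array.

Coefficients: [6, 3, 1]

X: 6·1+3·0 = 6 | 1·6 = 6
A: 6·0+3·1 = 3 | 1·3 = 3
gcd(6,3,1) = 1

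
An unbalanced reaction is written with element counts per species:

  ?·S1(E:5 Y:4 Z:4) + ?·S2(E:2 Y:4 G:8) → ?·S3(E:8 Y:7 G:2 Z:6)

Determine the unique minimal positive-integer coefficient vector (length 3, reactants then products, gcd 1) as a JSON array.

E: 6·5+1·2 = 32 | 4·8 = 32
Y: 6·4+1·4 = 28 | 4·7 = 28
G: 6·0+1·8 = 8 | 4·2 = 8
Z: 6·4+1·0 = 24 | 4·6 = 24
gcd(6,1,4) = 1

Coefficients: [6, 1, 4]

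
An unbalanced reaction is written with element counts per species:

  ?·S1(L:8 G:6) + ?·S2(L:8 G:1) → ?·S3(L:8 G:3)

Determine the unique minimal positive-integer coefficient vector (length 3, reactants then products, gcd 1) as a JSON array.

L: 2·8+3·8 = 40 | 5·8 = 40
G: 2·6+3·1 = 15 | 5·3 = 15
gcd(2,3,5) = 1

Coefficients: [2, 3, 5]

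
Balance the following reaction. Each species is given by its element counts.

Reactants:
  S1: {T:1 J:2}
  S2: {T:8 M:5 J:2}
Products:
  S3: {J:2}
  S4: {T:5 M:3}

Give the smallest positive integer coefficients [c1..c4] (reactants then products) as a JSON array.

Coefficients: [1, 3, 4, 5]

T: 1·1+3·8 = 25 | 4·0+5·5 = 25
M: 1·0+3·5 = 15 | 4·0+5·3 = 15
J: 1·2+3·2 = 8 | 4·2+5·0 = 8
gcd(1,3,4,5) = 1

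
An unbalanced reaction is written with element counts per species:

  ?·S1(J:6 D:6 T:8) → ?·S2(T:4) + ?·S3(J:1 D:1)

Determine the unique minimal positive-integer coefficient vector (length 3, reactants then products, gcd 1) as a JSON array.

J: 1·6 = 6 | 2·0+6·1 = 6
D: 1·6 = 6 | 2·0+6·1 = 6
T: 1·8 = 8 | 2·4+6·0 = 8
gcd(1,2,6) = 1

Coefficients: [1, 2, 6]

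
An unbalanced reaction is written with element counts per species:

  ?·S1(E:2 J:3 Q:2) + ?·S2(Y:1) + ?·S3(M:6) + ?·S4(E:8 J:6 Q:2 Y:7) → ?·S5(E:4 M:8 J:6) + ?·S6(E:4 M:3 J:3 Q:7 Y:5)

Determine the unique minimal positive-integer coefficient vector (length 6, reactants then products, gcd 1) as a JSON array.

E: 6·2+3·0+5·0+1·8 = 20 | 3·4+2·4 = 20
M: 6·0+3·0+5·6+1·0 = 30 | 3·8+2·3 = 30
J: 6·3+3·0+5·0+1·6 = 24 | 3·6+2·3 = 24
Q: 6·2+3·0+5·0+1·2 = 14 | 3·0+2·7 = 14
Y: 6·0+3·1+5·0+1·7 = 10 | 3·0+2·5 = 10
gcd(6,3,5,1,3,2) = 1

Coefficients: [6, 3, 5, 1, 3, 2]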